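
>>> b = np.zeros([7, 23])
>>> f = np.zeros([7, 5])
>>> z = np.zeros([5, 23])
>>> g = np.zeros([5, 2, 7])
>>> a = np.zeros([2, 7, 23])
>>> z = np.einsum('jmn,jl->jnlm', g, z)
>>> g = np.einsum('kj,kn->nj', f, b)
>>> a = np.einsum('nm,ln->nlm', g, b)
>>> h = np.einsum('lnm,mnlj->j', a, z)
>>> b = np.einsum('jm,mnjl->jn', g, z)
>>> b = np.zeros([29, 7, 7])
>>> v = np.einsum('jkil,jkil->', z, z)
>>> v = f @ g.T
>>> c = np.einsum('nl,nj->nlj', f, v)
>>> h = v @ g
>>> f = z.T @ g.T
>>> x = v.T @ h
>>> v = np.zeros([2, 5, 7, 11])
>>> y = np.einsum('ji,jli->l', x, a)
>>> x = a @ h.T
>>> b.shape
(29, 7, 7)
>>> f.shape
(2, 23, 7, 23)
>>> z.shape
(5, 7, 23, 2)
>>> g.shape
(23, 5)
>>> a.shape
(23, 7, 5)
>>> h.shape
(7, 5)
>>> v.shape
(2, 5, 7, 11)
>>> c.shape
(7, 5, 23)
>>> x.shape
(23, 7, 7)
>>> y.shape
(7,)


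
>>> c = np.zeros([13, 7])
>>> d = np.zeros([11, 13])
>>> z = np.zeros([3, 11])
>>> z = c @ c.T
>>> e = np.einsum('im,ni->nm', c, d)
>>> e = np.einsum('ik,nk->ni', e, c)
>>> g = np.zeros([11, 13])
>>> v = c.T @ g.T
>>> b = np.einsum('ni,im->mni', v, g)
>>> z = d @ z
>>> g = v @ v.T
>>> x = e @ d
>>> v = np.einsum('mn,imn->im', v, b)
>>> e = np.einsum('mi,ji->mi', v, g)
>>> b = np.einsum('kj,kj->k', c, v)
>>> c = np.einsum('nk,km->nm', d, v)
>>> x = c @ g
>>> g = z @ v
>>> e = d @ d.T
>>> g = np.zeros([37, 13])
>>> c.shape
(11, 7)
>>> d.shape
(11, 13)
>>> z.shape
(11, 13)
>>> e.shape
(11, 11)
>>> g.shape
(37, 13)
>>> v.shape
(13, 7)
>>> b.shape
(13,)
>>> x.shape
(11, 7)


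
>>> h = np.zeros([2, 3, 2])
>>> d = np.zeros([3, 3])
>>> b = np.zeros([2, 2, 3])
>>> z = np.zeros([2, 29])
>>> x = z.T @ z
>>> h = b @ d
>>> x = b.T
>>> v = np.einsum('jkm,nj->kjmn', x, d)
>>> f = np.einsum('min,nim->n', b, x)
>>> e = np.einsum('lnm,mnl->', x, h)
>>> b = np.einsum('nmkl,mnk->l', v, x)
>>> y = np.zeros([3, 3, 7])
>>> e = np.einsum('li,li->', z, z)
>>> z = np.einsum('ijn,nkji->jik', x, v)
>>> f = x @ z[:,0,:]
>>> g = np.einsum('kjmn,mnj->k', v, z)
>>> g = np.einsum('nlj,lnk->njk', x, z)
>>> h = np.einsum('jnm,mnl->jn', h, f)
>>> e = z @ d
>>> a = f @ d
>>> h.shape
(2, 2)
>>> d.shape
(3, 3)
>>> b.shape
(3,)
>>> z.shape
(2, 3, 3)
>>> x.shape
(3, 2, 2)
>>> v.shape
(2, 3, 2, 3)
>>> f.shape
(3, 2, 3)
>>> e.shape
(2, 3, 3)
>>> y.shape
(3, 3, 7)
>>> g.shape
(3, 2, 3)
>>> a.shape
(3, 2, 3)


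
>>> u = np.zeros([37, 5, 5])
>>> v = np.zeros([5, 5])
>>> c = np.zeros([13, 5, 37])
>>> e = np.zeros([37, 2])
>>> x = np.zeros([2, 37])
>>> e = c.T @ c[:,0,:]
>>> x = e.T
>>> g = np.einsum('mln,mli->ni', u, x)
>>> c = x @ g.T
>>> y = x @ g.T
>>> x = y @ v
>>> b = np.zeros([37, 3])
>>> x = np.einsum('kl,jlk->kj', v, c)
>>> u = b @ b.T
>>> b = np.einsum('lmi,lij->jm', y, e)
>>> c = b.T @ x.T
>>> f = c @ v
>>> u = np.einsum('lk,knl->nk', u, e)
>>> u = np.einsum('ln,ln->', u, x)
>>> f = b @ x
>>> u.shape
()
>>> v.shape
(5, 5)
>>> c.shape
(5, 5)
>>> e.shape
(37, 5, 37)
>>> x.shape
(5, 37)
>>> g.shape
(5, 37)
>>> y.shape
(37, 5, 5)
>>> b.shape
(37, 5)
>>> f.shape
(37, 37)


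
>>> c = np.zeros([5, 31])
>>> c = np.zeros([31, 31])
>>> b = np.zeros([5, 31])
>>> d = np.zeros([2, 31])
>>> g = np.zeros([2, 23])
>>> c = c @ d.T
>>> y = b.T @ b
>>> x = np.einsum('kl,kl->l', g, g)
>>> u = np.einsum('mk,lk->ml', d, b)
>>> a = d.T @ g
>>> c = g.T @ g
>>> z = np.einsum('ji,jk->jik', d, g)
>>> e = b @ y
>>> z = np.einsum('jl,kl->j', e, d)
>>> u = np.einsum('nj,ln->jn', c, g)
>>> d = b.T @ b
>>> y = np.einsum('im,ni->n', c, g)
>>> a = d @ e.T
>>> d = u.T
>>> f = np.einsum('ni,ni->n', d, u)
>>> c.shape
(23, 23)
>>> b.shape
(5, 31)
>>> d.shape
(23, 23)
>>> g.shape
(2, 23)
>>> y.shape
(2,)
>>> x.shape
(23,)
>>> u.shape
(23, 23)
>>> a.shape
(31, 5)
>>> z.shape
(5,)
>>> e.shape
(5, 31)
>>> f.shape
(23,)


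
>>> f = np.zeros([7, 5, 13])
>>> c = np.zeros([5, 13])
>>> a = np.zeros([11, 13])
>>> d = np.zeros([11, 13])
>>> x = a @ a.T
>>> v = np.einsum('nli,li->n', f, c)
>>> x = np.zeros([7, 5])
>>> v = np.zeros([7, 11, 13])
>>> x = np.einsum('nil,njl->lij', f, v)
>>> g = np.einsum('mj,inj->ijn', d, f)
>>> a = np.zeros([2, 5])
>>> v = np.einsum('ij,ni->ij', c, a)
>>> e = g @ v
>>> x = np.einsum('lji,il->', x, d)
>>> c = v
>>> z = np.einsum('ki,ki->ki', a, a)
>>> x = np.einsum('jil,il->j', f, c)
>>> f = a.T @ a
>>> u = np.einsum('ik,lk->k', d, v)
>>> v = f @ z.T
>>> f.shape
(5, 5)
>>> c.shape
(5, 13)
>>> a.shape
(2, 5)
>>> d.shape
(11, 13)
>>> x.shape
(7,)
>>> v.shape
(5, 2)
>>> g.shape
(7, 13, 5)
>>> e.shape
(7, 13, 13)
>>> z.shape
(2, 5)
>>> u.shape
(13,)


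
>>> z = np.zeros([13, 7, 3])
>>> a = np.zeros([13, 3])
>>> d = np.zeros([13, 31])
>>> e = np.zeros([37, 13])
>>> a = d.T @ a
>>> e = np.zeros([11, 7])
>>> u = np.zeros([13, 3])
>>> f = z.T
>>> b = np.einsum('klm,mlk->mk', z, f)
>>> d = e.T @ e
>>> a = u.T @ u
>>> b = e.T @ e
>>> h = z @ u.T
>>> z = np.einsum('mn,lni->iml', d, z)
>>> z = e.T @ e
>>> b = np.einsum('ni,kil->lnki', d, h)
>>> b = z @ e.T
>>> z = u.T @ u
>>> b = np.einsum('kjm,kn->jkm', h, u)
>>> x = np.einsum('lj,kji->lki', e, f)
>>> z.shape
(3, 3)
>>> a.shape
(3, 3)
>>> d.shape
(7, 7)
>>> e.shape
(11, 7)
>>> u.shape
(13, 3)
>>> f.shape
(3, 7, 13)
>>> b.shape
(7, 13, 13)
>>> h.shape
(13, 7, 13)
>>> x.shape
(11, 3, 13)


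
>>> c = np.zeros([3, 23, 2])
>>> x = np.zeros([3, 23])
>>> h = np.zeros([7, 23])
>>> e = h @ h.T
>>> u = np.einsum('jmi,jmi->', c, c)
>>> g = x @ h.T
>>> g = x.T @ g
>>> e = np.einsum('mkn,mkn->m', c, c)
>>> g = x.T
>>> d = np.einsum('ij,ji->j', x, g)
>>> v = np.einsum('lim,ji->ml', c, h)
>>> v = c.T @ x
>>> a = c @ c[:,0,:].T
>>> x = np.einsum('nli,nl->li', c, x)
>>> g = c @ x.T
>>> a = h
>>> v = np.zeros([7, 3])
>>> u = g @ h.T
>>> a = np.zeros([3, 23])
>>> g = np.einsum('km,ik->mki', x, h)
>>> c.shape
(3, 23, 2)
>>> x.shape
(23, 2)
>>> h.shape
(7, 23)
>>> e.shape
(3,)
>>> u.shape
(3, 23, 7)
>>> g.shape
(2, 23, 7)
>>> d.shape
(23,)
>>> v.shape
(7, 3)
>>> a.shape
(3, 23)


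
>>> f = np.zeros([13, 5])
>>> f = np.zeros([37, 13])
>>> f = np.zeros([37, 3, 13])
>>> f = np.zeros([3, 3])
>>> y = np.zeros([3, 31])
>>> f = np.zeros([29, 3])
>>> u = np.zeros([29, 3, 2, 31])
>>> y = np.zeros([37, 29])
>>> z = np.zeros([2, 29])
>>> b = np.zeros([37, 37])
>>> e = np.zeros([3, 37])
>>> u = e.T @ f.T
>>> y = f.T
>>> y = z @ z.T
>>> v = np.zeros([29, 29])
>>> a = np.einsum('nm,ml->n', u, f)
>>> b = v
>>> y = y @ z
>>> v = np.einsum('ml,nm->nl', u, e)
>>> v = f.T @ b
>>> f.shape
(29, 3)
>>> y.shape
(2, 29)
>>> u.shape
(37, 29)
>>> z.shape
(2, 29)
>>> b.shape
(29, 29)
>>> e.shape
(3, 37)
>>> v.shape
(3, 29)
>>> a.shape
(37,)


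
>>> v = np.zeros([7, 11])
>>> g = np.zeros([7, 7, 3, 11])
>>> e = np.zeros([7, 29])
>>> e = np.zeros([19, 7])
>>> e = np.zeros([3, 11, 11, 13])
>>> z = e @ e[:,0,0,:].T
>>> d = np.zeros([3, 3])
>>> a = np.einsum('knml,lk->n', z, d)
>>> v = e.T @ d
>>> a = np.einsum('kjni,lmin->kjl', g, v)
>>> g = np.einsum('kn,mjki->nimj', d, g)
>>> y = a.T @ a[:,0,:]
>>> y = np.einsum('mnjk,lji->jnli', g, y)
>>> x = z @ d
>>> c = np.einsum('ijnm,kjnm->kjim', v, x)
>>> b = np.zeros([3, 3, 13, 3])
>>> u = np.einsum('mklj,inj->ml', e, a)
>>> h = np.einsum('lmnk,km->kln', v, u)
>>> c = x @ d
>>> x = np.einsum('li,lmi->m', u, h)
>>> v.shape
(13, 11, 11, 3)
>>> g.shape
(3, 11, 7, 7)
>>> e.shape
(3, 11, 11, 13)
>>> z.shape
(3, 11, 11, 3)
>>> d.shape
(3, 3)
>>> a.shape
(7, 7, 13)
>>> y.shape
(7, 11, 13, 13)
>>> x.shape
(13,)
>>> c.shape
(3, 11, 11, 3)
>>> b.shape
(3, 3, 13, 3)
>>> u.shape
(3, 11)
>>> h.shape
(3, 13, 11)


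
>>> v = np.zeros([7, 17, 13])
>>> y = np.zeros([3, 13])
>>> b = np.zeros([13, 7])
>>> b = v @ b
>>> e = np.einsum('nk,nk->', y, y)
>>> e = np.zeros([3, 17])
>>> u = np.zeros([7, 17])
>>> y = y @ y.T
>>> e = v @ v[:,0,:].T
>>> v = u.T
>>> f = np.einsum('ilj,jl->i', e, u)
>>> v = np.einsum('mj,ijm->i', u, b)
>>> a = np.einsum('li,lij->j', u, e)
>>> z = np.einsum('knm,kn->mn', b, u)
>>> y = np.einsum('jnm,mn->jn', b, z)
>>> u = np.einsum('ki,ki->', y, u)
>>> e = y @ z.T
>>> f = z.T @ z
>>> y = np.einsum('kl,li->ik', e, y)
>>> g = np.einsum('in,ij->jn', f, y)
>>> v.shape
(7,)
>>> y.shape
(17, 7)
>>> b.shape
(7, 17, 7)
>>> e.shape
(7, 7)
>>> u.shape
()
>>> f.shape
(17, 17)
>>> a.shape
(7,)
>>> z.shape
(7, 17)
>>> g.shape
(7, 17)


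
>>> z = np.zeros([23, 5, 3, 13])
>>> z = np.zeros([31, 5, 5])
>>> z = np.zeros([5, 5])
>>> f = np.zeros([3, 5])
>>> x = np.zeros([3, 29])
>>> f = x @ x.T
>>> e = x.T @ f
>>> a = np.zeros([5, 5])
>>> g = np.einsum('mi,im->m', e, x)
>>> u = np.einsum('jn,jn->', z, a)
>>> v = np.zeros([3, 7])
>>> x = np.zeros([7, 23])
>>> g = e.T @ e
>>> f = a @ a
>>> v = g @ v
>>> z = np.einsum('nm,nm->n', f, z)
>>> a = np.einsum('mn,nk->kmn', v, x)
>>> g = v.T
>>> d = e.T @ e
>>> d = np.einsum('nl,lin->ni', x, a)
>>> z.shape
(5,)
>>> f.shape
(5, 5)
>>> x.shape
(7, 23)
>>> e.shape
(29, 3)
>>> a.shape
(23, 3, 7)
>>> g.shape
(7, 3)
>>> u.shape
()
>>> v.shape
(3, 7)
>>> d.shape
(7, 3)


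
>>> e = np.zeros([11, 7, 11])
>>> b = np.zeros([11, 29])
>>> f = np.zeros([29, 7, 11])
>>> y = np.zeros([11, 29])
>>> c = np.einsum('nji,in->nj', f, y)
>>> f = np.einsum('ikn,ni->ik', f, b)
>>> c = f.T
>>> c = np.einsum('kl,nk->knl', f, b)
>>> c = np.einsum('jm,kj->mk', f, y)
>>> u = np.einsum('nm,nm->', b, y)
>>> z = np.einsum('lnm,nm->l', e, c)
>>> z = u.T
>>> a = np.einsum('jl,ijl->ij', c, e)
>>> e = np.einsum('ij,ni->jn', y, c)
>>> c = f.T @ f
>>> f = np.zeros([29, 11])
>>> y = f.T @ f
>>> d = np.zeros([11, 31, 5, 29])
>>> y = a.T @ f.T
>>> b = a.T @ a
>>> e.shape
(29, 7)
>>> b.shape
(7, 7)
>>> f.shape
(29, 11)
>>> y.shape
(7, 29)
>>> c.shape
(7, 7)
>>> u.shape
()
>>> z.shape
()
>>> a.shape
(11, 7)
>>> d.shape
(11, 31, 5, 29)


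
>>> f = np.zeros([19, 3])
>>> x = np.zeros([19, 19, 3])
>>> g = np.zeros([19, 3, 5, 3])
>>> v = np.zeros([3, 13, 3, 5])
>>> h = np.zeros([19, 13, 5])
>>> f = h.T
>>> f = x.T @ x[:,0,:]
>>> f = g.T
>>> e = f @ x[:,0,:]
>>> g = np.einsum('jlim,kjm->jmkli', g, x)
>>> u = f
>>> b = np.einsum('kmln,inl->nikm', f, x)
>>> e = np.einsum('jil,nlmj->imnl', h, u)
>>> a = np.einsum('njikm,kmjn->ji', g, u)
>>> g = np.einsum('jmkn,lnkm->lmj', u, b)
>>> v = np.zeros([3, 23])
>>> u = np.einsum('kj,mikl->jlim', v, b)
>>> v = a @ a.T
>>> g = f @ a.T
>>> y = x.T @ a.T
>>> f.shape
(3, 5, 3, 19)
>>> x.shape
(19, 19, 3)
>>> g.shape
(3, 5, 3, 3)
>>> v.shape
(3, 3)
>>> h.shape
(19, 13, 5)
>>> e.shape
(13, 3, 3, 5)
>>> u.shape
(23, 5, 19, 19)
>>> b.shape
(19, 19, 3, 5)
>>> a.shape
(3, 19)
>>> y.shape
(3, 19, 3)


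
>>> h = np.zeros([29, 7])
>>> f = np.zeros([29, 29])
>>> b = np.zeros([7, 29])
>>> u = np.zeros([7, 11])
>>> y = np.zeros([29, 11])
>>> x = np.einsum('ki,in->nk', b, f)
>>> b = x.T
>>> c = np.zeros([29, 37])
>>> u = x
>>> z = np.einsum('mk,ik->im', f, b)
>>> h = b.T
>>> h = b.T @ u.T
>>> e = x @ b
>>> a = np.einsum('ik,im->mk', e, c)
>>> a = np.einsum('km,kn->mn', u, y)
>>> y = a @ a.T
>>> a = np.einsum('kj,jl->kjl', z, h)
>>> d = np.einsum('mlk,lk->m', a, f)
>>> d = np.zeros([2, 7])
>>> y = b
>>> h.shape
(29, 29)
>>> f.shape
(29, 29)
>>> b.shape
(7, 29)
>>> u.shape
(29, 7)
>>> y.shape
(7, 29)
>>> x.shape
(29, 7)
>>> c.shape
(29, 37)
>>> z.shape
(7, 29)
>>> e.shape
(29, 29)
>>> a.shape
(7, 29, 29)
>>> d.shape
(2, 7)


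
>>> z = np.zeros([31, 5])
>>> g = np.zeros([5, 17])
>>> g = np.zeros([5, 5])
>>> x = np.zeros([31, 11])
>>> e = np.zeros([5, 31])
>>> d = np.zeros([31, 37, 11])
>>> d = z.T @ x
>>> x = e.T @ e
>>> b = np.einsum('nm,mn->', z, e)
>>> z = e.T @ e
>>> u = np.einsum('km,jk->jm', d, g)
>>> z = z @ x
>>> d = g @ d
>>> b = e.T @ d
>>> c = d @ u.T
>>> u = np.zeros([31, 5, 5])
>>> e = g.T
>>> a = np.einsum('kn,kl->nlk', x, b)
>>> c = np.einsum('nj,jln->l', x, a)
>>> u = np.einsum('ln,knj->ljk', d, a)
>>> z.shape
(31, 31)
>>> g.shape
(5, 5)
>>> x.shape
(31, 31)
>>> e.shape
(5, 5)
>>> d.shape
(5, 11)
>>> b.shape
(31, 11)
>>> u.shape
(5, 31, 31)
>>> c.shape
(11,)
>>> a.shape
(31, 11, 31)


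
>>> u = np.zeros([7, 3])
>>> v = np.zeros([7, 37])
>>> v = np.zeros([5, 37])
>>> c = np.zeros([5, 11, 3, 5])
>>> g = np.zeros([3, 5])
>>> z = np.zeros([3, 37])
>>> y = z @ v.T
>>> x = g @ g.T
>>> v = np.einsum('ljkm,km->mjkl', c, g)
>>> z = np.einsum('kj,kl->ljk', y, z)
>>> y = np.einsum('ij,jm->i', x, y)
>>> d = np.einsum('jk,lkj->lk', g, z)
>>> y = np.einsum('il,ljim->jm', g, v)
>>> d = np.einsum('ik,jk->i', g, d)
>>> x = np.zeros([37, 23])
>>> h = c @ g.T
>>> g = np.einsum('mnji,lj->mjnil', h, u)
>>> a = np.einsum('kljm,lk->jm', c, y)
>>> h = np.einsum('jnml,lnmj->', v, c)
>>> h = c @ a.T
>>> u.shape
(7, 3)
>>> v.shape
(5, 11, 3, 5)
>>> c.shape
(5, 11, 3, 5)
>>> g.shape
(5, 3, 11, 3, 7)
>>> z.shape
(37, 5, 3)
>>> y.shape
(11, 5)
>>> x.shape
(37, 23)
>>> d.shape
(3,)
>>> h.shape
(5, 11, 3, 3)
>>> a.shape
(3, 5)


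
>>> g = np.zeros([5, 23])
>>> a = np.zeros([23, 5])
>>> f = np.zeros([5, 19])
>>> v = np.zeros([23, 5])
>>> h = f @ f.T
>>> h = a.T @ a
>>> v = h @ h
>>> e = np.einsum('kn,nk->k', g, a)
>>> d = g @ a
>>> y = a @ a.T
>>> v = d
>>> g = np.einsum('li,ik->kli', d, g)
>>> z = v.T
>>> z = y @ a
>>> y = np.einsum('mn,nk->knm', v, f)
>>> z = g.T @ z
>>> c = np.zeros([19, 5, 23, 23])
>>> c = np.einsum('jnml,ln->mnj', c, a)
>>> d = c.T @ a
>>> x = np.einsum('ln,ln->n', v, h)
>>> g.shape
(23, 5, 5)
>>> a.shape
(23, 5)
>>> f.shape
(5, 19)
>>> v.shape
(5, 5)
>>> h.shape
(5, 5)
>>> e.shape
(5,)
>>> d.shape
(19, 5, 5)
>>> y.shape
(19, 5, 5)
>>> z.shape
(5, 5, 5)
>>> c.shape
(23, 5, 19)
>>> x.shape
(5,)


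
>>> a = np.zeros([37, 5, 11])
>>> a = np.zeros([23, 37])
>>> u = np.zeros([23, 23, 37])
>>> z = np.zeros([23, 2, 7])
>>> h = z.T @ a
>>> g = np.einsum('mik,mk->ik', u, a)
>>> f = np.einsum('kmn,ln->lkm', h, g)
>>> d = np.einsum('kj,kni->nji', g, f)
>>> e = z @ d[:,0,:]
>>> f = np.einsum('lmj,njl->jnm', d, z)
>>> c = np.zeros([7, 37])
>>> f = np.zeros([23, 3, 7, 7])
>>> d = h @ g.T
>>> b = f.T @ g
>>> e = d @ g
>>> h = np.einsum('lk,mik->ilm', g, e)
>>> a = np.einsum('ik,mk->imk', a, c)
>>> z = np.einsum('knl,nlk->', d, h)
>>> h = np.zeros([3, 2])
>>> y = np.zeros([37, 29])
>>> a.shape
(23, 7, 37)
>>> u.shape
(23, 23, 37)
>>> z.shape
()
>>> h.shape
(3, 2)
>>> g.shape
(23, 37)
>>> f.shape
(23, 3, 7, 7)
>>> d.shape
(7, 2, 23)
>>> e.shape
(7, 2, 37)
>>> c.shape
(7, 37)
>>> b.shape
(7, 7, 3, 37)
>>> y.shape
(37, 29)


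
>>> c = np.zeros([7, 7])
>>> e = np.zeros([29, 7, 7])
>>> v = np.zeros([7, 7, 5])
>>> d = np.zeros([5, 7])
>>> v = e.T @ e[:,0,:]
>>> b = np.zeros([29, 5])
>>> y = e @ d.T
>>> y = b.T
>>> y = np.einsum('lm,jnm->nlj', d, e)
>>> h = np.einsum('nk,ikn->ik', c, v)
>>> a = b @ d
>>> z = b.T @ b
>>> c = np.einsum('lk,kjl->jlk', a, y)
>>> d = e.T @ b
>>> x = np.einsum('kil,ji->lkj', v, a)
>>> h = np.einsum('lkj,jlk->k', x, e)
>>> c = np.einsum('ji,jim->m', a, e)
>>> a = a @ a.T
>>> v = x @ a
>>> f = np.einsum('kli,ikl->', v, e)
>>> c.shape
(7,)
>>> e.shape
(29, 7, 7)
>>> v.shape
(7, 7, 29)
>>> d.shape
(7, 7, 5)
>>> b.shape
(29, 5)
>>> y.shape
(7, 5, 29)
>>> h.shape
(7,)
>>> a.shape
(29, 29)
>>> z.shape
(5, 5)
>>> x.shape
(7, 7, 29)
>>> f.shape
()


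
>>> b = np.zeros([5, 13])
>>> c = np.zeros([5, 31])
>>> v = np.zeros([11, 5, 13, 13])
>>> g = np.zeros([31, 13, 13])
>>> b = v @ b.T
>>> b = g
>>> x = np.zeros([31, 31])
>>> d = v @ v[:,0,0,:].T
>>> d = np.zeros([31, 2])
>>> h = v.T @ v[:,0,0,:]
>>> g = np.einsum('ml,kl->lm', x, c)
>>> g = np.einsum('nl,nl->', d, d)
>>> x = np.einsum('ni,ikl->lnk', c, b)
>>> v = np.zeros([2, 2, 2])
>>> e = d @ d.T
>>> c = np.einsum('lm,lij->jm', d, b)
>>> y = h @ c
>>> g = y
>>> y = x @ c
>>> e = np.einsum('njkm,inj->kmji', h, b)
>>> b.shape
(31, 13, 13)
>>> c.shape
(13, 2)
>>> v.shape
(2, 2, 2)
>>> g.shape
(13, 13, 5, 2)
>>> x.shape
(13, 5, 13)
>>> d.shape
(31, 2)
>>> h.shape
(13, 13, 5, 13)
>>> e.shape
(5, 13, 13, 31)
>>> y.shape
(13, 5, 2)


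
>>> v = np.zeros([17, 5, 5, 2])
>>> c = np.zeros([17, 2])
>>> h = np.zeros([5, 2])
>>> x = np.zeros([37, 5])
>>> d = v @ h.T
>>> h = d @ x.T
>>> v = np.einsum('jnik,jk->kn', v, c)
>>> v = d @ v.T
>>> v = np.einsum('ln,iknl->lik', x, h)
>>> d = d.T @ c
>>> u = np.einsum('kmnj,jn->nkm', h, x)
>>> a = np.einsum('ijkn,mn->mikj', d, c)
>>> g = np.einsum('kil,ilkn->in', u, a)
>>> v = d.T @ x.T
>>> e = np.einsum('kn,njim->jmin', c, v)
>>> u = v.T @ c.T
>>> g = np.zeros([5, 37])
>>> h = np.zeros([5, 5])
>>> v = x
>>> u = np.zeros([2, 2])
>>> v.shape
(37, 5)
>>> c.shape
(17, 2)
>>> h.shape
(5, 5)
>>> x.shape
(37, 5)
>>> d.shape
(5, 5, 5, 2)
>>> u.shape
(2, 2)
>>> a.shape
(17, 5, 5, 5)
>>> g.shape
(5, 37)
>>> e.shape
(5, 37, 5, 2)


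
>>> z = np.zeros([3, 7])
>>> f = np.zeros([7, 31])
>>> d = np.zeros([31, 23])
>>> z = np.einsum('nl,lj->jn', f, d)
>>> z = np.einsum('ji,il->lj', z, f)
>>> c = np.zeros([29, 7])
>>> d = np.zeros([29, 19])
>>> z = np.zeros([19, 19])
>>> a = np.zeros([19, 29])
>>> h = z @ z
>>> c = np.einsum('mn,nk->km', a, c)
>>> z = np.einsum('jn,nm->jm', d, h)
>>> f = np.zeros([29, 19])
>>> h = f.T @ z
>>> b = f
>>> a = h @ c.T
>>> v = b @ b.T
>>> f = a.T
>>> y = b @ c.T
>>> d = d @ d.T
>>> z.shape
(29, 19)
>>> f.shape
(7, 19)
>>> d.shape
(29, 29)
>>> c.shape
(7, 19)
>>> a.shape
(19, 7)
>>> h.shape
(19, 19)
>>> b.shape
(29, 19)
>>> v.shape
(29, 29)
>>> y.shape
(29, 7)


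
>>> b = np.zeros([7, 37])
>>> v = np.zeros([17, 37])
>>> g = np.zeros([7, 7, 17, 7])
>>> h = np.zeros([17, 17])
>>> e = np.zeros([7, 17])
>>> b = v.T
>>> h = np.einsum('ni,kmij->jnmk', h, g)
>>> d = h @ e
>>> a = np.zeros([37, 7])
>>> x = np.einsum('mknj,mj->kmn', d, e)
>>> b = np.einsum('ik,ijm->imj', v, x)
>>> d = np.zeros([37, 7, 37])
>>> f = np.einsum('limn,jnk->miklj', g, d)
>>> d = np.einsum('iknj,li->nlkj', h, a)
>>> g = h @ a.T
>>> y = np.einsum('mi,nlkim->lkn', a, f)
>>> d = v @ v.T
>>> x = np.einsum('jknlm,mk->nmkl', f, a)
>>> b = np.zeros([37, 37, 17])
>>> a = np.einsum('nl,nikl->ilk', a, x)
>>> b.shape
(37, 37, 17)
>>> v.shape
(17, 37)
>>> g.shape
(7, 17, 7, 37)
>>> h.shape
(7, 17, 7, 7)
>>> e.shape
(7, 17)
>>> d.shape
(17, 17)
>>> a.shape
(37, 7, 7)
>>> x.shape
(37, 37, 7, 7)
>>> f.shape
(17, 7, 37, 7, 37)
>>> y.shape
(7, 37, 17)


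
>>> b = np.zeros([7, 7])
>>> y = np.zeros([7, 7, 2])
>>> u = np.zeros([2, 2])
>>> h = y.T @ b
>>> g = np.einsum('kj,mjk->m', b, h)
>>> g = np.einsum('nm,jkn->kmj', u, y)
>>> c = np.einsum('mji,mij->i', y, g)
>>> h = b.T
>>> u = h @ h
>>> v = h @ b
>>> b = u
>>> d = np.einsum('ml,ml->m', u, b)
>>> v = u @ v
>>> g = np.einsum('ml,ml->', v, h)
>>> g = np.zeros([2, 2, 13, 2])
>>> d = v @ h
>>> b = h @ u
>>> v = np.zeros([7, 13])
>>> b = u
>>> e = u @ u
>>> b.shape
(7, 7)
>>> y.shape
(7, 7, 2)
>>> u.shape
(7, 7)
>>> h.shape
(7, 7)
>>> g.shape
(2, 2, 13, 2)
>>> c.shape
(2,)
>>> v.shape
(7, 13)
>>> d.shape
(7, 7)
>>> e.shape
(7, 7)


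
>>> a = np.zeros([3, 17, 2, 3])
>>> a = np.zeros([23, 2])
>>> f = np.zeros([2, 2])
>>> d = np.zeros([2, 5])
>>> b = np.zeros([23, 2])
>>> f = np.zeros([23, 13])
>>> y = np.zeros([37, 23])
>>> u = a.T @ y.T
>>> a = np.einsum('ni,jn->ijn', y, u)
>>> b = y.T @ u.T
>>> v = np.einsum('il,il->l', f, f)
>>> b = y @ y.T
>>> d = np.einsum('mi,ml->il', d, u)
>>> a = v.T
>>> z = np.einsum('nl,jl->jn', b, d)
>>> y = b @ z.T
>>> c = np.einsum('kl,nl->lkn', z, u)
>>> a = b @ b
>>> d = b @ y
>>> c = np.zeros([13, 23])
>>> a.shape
(37, 37)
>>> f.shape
(23, 13)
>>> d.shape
(37, 5)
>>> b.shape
(37, 37)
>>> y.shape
(37, 5)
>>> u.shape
(2, 37)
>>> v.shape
(13,)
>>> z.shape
(5, 37)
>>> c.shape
(13, 23)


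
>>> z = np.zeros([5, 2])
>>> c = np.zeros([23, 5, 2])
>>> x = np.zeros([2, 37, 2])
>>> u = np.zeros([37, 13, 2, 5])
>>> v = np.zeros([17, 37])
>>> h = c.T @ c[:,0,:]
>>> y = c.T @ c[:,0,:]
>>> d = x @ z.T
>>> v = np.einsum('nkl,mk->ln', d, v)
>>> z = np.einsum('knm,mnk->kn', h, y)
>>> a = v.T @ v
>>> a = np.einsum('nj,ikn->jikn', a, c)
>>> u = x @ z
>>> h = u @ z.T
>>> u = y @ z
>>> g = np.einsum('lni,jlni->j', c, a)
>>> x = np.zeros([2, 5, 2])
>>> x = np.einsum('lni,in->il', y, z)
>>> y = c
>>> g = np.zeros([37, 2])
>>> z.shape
(2, 5)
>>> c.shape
(23, 5, 2)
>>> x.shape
(2, 2)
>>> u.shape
(2, 5, 5)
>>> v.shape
(5, 2)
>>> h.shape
(2, 37, 2)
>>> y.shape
(23, 5, 2)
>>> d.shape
(2, 37, 5)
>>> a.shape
(2, 23, 5, 2)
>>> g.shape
(37, 2)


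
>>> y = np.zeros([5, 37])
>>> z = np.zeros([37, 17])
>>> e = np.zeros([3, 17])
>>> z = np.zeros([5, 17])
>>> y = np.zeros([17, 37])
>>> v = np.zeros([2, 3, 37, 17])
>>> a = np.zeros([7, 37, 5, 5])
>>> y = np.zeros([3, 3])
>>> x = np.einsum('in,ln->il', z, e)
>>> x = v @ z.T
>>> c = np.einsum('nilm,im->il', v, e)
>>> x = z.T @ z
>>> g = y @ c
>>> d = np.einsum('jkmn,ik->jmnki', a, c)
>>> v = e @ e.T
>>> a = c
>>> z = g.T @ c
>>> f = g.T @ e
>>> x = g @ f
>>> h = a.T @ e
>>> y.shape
(3, 3)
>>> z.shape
(37, 37)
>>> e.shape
(3, 17)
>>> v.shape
(3, 3)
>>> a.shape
(3, 37)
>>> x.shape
(3, 17)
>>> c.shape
(3, 37)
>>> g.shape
(3, 37)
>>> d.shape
(7, 5, 5, 37, 3)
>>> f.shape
(37, 17)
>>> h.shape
(37, 17)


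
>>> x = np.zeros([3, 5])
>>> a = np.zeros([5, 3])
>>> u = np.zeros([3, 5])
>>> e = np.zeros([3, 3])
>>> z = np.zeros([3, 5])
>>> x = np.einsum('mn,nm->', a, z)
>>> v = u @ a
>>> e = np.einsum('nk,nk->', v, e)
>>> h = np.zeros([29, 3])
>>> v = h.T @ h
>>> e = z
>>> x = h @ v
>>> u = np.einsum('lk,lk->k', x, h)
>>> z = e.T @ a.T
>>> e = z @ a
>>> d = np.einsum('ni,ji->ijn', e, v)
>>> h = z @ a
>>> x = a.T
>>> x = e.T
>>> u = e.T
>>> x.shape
(3, 5)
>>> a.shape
(5, 3)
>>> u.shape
(3, 5)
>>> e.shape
(5, 3)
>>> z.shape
(5, 5)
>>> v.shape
(3, 3)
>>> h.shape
(5, 3)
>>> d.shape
(3, 3, 5)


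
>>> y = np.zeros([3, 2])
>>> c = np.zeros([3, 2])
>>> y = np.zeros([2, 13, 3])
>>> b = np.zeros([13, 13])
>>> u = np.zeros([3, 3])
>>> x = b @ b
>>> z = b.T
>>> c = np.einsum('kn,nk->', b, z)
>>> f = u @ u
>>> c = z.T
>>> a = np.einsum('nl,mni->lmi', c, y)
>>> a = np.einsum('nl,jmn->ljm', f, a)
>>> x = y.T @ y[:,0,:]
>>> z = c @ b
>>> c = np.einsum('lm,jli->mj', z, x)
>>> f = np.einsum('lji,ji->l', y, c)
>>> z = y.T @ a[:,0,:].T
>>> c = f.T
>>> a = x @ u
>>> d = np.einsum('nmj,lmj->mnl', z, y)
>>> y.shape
(2, 13, 3)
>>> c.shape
(2,)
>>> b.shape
(13, 13)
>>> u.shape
(3, 3)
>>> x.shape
(3, 13, 3)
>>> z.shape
(3, 13, 3)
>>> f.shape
(2,)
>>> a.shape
(3, 13, 3)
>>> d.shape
(13, 3, 2)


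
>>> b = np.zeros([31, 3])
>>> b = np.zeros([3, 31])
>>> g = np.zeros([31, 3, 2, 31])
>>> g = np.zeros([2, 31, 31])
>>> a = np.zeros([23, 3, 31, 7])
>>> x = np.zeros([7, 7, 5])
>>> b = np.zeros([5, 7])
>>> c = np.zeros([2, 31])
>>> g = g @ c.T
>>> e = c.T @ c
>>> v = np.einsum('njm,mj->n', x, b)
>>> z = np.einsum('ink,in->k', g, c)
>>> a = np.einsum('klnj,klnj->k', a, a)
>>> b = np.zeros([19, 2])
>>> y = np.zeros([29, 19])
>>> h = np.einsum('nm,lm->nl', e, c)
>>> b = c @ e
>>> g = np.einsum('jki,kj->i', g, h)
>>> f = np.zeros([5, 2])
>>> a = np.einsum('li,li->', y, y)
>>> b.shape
(2, 31)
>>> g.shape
(2,)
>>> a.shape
()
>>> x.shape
(7, 7, 5)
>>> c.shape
(2, 31)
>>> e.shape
(31, 31)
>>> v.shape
(7,)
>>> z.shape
(2,)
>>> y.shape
(29, 19)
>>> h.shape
(31, 2)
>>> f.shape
(5, 2)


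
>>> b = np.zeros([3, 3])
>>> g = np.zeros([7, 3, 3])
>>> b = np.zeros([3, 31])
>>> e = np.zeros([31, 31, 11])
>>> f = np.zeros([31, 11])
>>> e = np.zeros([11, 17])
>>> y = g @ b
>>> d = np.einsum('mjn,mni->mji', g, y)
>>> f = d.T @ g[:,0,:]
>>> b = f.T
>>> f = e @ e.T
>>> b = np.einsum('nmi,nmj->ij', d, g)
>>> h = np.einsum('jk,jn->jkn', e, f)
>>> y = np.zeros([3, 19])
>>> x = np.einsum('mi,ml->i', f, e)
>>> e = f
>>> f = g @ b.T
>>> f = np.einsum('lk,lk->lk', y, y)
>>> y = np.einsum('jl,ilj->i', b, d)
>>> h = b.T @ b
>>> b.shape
(31, 3)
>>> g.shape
(7, 3, 3)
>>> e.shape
(11, 11)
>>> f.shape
(3, 19)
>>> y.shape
(7,)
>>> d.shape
(7, 3, 31)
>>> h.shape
(3, 3)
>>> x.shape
(11,)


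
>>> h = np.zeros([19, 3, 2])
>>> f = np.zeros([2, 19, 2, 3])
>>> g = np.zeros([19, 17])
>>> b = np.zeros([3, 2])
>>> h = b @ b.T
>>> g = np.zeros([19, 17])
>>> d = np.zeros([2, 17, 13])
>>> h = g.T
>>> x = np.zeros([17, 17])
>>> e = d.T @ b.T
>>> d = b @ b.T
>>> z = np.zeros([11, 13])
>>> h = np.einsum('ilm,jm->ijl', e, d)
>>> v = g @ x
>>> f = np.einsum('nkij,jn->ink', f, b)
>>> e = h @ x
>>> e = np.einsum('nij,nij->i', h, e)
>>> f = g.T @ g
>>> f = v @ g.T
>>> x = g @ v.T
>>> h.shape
(13, 3, 17)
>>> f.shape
(19, 19)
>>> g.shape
(19, 17)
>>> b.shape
(3, 2)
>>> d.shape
(3, 3)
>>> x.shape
(19, 19)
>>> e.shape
(3,)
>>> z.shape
(11, 13)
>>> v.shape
(19, 17)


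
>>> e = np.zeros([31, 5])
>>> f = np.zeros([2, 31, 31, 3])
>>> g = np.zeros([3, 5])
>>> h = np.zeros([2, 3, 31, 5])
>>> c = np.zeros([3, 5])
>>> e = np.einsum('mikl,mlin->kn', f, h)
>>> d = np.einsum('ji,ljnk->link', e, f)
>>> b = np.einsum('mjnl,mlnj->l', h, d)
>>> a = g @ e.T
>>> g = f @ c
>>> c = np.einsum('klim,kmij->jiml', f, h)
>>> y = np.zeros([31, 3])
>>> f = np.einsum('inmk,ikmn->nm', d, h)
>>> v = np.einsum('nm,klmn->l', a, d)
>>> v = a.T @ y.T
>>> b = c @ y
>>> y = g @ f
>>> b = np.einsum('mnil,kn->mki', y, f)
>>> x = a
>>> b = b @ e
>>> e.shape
(31, 5)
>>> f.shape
(5, 31)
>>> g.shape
(2, 31, 31, 5)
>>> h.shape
(2, 3, 31, 5)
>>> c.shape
(5, 31, 3, 31)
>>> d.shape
(2, 5, 31, 3)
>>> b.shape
(2, 5, 5)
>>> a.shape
(3, 31)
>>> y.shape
(2, 31, 31, 31)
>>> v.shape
(31, 31)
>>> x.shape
(3, 31)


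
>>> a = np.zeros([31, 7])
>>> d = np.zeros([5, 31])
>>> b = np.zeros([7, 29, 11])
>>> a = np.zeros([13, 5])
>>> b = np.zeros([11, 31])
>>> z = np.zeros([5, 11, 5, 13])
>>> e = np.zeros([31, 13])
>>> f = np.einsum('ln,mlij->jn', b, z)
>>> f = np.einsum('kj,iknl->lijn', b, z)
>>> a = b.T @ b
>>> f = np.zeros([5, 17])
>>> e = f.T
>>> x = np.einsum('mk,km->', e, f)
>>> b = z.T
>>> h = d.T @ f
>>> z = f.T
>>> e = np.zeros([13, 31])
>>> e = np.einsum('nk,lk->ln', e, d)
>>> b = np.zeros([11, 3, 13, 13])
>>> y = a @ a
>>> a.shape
(31, 31)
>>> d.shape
(5, 31)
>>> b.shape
(11, 3, 13, 13)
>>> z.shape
(17, 5)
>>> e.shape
(5, 13)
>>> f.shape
(5, 17)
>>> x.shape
()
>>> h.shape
(31, 17)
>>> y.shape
(31, 31)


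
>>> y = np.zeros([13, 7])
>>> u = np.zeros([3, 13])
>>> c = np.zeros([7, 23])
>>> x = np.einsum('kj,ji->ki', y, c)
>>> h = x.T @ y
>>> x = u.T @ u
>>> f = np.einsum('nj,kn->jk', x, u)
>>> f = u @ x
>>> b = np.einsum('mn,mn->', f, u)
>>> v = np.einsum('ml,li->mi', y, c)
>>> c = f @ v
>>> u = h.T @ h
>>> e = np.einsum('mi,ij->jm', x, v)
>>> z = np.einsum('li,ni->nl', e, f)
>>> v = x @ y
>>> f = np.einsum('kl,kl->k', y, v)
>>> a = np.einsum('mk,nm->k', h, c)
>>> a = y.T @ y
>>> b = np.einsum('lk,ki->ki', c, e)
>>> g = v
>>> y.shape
(13, 7)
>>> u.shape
(7, 7)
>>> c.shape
(3, 23)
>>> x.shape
(13, 13)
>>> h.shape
(23, 7)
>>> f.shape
(13,)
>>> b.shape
(23, 13)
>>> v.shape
(13, 7)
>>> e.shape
(23, 13)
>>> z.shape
(3, 23)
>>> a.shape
(7, 7)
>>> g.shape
(13, 7)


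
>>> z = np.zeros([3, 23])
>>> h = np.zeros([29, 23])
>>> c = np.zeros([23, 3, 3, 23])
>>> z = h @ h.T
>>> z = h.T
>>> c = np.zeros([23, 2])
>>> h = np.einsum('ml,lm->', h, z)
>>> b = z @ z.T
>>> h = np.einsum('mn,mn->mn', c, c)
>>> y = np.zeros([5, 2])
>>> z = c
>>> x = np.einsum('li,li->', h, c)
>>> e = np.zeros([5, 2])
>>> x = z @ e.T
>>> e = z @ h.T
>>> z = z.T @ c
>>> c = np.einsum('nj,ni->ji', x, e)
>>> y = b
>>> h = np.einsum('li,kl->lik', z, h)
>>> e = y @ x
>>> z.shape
(2, 2)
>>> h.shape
(2, 2, 23)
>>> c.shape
(5, 23)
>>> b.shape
(23, 23)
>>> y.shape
(23, 23)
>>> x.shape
(23, 5)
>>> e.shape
(23, 5)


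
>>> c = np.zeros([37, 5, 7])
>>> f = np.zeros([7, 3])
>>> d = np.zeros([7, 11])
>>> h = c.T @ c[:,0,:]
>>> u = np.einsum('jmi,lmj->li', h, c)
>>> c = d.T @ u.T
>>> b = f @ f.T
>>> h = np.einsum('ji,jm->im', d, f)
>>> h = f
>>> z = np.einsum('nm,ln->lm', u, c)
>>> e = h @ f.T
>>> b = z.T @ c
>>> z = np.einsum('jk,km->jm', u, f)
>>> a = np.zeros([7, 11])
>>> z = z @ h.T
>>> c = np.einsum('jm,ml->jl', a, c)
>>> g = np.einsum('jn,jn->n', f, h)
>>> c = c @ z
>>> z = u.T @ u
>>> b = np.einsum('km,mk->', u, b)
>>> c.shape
(7, 7)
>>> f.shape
(7, 3)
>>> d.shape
(7, 11)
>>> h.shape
(7, 3)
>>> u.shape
(37, 7)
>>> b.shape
()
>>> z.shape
(7, 7)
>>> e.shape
(7, 7)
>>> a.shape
(7, 11)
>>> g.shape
(3,)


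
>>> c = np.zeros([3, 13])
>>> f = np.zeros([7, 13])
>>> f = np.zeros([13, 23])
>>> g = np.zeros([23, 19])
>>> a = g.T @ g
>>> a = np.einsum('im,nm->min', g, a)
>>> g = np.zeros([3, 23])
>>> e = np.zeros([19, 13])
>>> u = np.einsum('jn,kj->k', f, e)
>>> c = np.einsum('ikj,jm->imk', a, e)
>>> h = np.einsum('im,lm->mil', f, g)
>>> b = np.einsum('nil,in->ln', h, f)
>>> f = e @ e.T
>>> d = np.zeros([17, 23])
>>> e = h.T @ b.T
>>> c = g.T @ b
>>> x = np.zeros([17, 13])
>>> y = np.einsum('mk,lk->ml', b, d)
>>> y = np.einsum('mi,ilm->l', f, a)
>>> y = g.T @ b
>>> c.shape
(23, 23)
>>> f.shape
(19, 19)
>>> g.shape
(3, 23)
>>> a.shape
(19, 23, 19)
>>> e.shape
(3, 13, 3)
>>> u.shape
(19,)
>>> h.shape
(23, 13, 3)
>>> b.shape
(3, 23)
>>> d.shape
(17, 23)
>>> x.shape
(17, 13)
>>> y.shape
(23, 23)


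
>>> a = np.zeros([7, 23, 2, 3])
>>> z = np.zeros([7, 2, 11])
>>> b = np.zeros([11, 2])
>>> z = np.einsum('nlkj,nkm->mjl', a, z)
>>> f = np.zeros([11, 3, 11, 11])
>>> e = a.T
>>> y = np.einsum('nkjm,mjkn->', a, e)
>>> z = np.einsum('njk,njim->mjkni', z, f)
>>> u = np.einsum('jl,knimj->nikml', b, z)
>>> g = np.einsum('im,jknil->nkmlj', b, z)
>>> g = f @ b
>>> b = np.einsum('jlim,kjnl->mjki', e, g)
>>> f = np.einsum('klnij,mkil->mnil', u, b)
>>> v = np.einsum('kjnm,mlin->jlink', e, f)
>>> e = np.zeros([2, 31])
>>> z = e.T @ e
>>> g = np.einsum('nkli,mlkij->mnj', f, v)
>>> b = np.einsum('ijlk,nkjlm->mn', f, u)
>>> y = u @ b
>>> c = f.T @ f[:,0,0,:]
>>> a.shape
(7, 23, 2, 3)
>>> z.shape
(31, 31)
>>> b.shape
(2, 3)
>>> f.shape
(7, 11, 11, 23)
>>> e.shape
(2, 31)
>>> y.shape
(3, 23, 11, 11, 3)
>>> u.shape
(3, 23, 11, 11, 2)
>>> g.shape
(2, 7, 3)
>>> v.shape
(2, 11, 11, 23, 3)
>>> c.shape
(23, 11, 11, 23)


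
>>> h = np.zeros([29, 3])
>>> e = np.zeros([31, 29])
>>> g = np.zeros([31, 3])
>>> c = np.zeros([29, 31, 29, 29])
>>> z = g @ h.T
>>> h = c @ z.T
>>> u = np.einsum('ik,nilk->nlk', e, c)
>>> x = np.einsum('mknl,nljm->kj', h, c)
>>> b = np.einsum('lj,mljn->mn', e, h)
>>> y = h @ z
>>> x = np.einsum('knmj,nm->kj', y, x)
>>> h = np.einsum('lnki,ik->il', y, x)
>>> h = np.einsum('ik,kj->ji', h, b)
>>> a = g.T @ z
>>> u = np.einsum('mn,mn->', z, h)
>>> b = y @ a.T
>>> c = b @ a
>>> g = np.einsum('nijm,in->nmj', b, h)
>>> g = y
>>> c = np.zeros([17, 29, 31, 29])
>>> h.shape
(31, 29)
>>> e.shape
(31, 29)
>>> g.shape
(29, 31, 29, 29)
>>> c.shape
(17, 29, 31, 29)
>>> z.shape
(31, 29)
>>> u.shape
()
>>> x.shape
(29, 29)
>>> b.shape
(29, 31, 29, 3)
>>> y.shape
(29, 31, 29, 29)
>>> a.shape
(3, 29)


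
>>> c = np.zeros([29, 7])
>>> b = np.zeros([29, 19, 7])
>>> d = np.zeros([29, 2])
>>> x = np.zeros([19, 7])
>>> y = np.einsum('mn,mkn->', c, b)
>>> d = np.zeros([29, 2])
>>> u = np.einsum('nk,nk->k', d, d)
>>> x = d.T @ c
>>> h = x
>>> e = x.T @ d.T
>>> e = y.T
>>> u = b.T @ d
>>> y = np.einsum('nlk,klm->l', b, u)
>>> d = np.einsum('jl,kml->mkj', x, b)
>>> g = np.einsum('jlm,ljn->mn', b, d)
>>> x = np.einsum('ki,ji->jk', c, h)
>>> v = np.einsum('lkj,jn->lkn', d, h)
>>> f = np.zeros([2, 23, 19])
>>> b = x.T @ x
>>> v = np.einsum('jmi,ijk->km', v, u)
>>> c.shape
(29, 7)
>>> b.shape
(29, 29)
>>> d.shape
(19, 29, 2)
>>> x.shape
(2, 29)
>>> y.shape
(19,)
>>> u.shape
(7, 19, 2)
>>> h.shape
(2, 7)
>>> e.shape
()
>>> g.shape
(7, 2)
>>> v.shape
(2, 29)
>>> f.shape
(2, 23, 19)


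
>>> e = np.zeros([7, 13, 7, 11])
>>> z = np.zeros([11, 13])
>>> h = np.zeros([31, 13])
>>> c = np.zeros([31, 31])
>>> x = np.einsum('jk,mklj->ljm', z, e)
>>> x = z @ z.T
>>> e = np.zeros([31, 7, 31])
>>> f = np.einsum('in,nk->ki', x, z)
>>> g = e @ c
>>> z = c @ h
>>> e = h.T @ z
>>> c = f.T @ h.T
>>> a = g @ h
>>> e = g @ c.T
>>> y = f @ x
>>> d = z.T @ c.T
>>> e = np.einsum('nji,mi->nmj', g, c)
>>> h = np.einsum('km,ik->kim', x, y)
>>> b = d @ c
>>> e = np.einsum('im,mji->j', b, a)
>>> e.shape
(7,)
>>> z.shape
(31, 13)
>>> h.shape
(11, 13, 11)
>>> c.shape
(11, 31)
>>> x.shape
(11, 11)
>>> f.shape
(13, 11)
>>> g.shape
(31, 7, 31)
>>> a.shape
(31, 7, 13)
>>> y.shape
(13, 11)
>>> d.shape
(13, 11)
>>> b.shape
(13, 31)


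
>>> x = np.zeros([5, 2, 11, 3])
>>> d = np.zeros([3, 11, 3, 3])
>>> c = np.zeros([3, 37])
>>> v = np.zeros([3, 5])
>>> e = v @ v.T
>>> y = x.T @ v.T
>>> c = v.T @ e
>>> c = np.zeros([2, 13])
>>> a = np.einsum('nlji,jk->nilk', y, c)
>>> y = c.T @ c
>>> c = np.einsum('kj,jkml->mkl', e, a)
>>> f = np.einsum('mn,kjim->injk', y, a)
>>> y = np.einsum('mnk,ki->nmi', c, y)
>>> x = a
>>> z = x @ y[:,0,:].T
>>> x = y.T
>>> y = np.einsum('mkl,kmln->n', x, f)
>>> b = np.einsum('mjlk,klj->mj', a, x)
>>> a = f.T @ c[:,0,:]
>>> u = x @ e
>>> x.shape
(13, 11, 3)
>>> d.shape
(3, 11, 3, 3)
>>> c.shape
(11, 3, 13)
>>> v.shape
(3, 5)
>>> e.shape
(3, 3)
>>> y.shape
(3,)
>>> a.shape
(3, 3, 13, 13)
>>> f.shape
(11, 13, 3, 3)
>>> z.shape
(3, 3, 11, 3)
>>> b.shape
(3, 3)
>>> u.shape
(13, 11, 3)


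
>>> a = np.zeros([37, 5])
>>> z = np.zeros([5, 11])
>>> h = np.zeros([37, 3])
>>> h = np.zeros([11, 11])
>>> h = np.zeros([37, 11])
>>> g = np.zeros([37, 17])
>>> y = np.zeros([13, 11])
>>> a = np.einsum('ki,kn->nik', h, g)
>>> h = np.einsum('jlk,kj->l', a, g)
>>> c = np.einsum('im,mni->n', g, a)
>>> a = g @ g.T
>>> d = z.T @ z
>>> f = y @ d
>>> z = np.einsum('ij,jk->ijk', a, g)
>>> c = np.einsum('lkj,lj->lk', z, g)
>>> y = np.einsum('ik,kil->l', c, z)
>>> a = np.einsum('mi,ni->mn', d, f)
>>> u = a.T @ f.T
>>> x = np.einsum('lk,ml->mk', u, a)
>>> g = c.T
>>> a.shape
(11, 13)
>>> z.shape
(37, 37, 17)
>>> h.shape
(11,)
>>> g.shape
(37, 37)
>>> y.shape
(17,)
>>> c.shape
(37, 37)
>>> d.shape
(11, 11)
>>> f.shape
(13, 11)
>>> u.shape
(13, 13)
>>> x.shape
(11, 13)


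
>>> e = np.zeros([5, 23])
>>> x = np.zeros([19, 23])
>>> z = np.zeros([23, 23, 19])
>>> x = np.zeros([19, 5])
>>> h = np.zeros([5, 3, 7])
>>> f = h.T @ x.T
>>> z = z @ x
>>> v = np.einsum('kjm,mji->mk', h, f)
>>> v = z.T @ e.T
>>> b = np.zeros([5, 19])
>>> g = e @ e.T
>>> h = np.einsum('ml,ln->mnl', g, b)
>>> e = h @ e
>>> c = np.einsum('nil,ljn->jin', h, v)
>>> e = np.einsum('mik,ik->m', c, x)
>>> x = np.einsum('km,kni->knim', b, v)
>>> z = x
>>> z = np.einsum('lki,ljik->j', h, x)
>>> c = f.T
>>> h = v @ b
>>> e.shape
(23,)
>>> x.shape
(5, 23, 5, 19)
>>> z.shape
(23,)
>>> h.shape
(5, 23, 19)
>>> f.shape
(7, 3, 19)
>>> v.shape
(5, 23, 5)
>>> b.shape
(5, 19)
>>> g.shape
(5, 5)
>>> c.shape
(19, 3, 7)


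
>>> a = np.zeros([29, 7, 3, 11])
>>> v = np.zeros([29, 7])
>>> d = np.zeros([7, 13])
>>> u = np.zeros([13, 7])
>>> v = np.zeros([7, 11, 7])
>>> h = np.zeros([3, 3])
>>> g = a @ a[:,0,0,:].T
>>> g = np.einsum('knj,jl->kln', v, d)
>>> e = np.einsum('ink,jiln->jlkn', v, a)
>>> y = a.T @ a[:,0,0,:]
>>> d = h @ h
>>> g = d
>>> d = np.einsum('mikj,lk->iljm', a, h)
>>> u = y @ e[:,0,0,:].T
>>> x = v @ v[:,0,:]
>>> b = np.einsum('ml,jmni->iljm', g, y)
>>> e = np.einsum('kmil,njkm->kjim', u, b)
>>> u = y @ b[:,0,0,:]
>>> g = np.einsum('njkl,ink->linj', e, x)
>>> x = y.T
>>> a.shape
(29, 7, 3, 11)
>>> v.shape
(7, 11, 7)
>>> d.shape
(7, 3, 11, 29)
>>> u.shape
(11, 3, 7, 3)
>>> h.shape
(3, 3)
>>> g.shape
(3, 7, 11, 3)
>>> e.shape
(11, 3, 7, 3)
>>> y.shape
(11, 3, 7, 11)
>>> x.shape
(11, 7, 3, 11)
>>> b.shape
(11, 3, 11, 3)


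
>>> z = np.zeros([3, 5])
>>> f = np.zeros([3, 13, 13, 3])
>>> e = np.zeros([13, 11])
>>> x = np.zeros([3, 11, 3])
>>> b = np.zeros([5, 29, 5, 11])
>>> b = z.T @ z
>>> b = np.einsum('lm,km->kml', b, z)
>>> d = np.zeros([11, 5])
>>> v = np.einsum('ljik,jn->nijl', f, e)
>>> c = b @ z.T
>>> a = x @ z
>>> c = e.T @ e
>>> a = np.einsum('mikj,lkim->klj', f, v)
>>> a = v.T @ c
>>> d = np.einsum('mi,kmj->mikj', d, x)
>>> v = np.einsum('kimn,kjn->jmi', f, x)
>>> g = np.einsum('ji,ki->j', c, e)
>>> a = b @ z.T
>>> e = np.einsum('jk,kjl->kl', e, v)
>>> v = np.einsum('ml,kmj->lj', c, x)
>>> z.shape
(3, 5)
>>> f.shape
(3, 13, 13, 3)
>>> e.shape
(11, 13)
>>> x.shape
(3, 11, 3)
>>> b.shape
(3, 5, 5)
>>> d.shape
(11, 5, 3, 3)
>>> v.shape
(11, 3)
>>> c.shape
(11, 11)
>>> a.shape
(3, 5, 3)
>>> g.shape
(11,)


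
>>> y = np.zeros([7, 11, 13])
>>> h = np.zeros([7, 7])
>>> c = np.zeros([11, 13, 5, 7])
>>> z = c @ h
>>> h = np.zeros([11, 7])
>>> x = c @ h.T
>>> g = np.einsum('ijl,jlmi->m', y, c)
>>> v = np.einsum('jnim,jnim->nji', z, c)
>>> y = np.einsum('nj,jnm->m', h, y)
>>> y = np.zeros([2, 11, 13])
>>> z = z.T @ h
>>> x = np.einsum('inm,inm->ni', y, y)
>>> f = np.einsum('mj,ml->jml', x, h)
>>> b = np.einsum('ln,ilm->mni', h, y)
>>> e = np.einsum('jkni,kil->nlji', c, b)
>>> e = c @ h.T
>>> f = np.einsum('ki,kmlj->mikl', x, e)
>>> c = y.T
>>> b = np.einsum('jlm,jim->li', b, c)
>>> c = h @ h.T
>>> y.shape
(2, 11, 13)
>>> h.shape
(11, 7)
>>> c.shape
(11, 11)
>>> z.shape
(7, 5, 13, 7)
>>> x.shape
(11, 2)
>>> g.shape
(5,)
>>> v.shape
(13, 11, 5)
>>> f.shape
(13, 2, 11, 5)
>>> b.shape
(7, 11)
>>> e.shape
(11, 13, 5, 11)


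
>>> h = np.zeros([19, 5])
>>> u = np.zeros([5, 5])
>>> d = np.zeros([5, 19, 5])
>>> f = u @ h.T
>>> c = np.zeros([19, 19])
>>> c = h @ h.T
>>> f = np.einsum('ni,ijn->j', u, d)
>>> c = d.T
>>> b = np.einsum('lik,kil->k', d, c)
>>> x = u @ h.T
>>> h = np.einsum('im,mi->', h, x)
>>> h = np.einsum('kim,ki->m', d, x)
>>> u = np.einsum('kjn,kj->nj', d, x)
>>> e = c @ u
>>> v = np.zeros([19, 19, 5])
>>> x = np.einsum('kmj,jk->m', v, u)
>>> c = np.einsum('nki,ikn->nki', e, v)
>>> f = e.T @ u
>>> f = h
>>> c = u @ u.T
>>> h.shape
(5,)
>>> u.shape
(5, 19)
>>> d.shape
(5, 19, 5)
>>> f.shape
(5,)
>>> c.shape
(5, 5)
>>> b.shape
(5,)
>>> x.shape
(19,)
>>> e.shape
(5, 19, 19)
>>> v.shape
(19, 19, 5)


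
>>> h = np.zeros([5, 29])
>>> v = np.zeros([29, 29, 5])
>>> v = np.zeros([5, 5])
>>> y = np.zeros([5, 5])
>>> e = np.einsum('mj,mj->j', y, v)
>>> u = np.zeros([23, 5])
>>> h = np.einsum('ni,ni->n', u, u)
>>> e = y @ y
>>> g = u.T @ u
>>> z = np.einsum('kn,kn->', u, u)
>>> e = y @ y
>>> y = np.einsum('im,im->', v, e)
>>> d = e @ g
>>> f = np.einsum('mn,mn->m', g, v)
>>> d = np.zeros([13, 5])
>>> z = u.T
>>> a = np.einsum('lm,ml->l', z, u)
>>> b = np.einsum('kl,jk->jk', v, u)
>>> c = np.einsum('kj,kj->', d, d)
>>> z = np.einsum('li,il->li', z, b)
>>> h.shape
(23,)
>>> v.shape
(5, 5)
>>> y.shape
()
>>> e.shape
(5, 5)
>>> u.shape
(23, 5)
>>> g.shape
(5, 5)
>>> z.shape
(5, 23)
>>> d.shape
(13, 5)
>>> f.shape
(5,)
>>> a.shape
(5,)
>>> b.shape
(23, 5)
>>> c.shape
()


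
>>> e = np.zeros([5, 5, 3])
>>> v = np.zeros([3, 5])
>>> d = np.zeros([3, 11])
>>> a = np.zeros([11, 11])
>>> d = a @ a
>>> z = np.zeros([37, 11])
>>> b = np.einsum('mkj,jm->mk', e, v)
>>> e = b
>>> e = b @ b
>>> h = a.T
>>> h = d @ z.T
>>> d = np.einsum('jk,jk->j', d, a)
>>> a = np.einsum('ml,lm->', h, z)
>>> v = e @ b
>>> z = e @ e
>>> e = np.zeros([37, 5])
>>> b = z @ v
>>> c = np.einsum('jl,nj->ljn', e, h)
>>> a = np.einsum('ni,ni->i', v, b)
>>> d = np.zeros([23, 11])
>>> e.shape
(37, 5)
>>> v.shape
(5, 5)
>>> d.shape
(23, 11)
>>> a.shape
(5,)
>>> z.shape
(5, 5)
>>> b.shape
(5, 5)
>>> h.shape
(11, 37)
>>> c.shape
(5, 37, 11)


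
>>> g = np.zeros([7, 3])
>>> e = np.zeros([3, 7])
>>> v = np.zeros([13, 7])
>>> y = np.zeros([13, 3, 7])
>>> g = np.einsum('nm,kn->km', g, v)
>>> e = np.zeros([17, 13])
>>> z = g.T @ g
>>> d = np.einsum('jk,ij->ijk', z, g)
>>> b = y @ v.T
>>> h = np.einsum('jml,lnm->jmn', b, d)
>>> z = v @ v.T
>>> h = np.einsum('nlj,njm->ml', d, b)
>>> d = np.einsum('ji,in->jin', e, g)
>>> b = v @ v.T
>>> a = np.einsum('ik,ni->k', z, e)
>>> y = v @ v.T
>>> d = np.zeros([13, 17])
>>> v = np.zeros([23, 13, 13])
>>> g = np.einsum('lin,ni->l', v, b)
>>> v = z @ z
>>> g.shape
(23,)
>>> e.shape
(17, 13)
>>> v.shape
(13, 13)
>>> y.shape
(13, 13)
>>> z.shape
(13, 13)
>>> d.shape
(13, 17)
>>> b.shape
(13, 13)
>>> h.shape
(13, 3)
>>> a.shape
(13,)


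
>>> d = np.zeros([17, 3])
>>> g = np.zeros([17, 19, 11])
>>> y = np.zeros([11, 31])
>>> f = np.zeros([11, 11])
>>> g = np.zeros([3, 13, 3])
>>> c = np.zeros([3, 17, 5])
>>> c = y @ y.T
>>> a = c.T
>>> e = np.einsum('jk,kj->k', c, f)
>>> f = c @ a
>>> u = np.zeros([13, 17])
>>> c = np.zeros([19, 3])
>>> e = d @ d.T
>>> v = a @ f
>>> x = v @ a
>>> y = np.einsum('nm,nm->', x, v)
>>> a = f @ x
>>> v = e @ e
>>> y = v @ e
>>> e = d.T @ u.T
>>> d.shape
(17, 3)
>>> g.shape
(3, 13, 3)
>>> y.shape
(17, 17)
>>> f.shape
(11, 11)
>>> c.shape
(19, 3)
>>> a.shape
(11, 11)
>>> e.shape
(3, 13)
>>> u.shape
(13, 17)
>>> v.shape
(17, 17)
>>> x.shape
(11, 11)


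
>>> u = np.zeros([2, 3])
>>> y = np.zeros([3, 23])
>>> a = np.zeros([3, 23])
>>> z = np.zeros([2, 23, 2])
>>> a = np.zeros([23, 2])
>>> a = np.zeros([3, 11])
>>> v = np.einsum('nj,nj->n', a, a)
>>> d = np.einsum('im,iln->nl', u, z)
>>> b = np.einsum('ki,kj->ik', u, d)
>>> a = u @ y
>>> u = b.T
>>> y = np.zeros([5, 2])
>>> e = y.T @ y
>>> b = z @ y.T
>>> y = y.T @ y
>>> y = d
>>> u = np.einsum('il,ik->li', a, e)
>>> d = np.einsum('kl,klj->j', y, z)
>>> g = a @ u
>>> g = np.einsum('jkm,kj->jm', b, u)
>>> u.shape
(23, 2)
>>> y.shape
(2, 23)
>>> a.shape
(2, 23)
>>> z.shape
(2, 23, 2)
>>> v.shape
(3,)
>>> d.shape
(2,)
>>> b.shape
(2, 23, 5)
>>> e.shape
(2, 2)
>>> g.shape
(2, 5)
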